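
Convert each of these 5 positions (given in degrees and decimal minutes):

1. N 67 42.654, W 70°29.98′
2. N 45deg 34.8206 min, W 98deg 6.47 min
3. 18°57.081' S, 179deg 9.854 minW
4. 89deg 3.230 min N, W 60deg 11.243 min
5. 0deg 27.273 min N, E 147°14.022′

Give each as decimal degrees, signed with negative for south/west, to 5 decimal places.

1. 67.71090, -70.49967
2. 45.58034, -98.10783
3. -18.95135, -179.16423
4. 89.05383, -60.18738
5. 0.45455, 147.23370

Point 1:
  φ: 67 + 42.654/60 = 67.710900
  N → positive
  λ: 70 + 29.98/60 = 70.499667
  hemisphere W, so the sign is −
Point 2:
  Latitude: 45 + 34.8206/60 = 45.580343
  N → positive
  Longitude: 6.47′ = 0.107833°; total 98.107833
  hemisphere W, so the sign is −
Point 3:
  Latitude: 57.081′ = 0.951350°; total 18.951350
  S → negative
  Lon: 179 + 9.854/60 = 179.164233
  W ⇒ negate
Point 4:
  φ: 3.23′ = 0.053833°; total 89.053833
  N ⇒ keep positive
  Lon: 60 + 11.243/60 = 60.187383
  hemisphere W, so the sign is −
Point 5:
  Latitude: 27.273′ = 0.454550°; total 0.454550
  N → positive
  Longitude: 14.022′ = 0.233700°; total 147.233700
  E → positive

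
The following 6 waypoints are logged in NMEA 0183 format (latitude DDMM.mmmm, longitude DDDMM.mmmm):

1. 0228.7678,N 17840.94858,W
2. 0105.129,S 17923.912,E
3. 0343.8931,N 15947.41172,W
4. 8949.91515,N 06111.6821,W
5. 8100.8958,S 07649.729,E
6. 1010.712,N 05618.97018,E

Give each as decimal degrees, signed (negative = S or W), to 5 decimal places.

Point 1:
  Latitude: degrees = first 2 digits = 2, minutes = 28.7678; 2 + 28.7678/60 = 2.479463
  N → positive
  λ: degrees = first 3 digits = 178, minutes = 40.94858; 178 + 40.94858/60 = 178.682476
  W ⇒ negate
Point 2:
  Latitude: degrees = first 2 digits = 1, minutes = 5.129; 1 + 5.129/60 = 1.085483
  S → negative
  Longitude: split at 3 digits → 179° and 23.912′; 179 + 23.912/60 = 179.398533
  E → positive
Point 3:
  Latitude: degrees = first 2 digits = 3, minutes = 43.8931; 3 + 43.8931/60 = 3.731552
  N ⇒ keep positive
  Lon: split at 3 digits → 159° and 47.41172′; 159 + 47.41172/60 = 159.790195
  W ⇒ negate
Point 4:
  Latitude: degrees = first 2 digits = 89, minutes = 49.91515; 89 + 49.91515/60 = 89.831919
  N ⇒ keep positive
  λ: degrees = first 3 digits = 61, minutes = 11.6821; 61 + 11.6821/60 = 61.194702
  W ⇒ negate
Point 5:
  Lat: split at 2 digits → 81° and 0.8958′; 81 + 0.8958/60 = 81.014930
  S ⇒ negate
  Lon: split at 3 digits → 076° and 49.729′; 76 + 49.729/60 = 76.828817
  E ⇒ keep positive
Point 6:
  φ: split at 2 digits → 10° and 10.712′; 10 + 10.712/60 = 10.178533
  N ⇒ keep positive
  λ: split at 3 digits → 056° and 18.97018′; 56 + 18.97018/60 = 56.316170
  E → positive

1. 2.47946, -178.68248
2. -1.08548, 179.39853
3. 3.73155, -159.79020
4. 89.83192, -61.19470
5. -81.01493, 76.82882
6. 10.17853, 56.31617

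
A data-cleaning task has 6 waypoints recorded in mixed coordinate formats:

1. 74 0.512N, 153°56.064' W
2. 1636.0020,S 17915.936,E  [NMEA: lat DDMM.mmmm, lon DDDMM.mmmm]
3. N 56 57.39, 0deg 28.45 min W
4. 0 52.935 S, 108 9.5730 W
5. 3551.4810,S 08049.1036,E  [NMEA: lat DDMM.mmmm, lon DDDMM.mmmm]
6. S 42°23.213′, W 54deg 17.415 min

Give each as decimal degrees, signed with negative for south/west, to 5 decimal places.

Point 1:
  Lat: 74 + 0.512/60 = 74.008533
  N → positive
  Lon: 153 + 56.064/60 = 153.934400
  W → negative
Point 2:
  φ: degrees = first 2 digits = 16, minutes = 36.002; 16 + 36.002/60 = 16.600033
  S ⇒ negate
  Lon: split at 3 digits → 179° and 15.936′; 179 + 15.936/60 = 179.265600
  E ⇒ keep positive
Point 3:
  Lat: 57.39′ = 0.956500°; total 56.956500
  N → positive
  λ: 0 + 28.45/60 = 0.474167
  W → negative
Point 4:
  Lat: 0 + 52.935/60 = 0.882250
  hemisphere S, so the sign is −
  Lon: 108 + 9.573/60 = 108.159550
  W → negative
Point 5:
  Latitude: degrees = first 2 digits = 35, minutes = 51.481; 35 + 51.481/60 = 35.858017
  S ⇒ negate
  Longitude: split at 3 digits → 080° and 49.1036′; 80 + 49.1036/60 = 80.818393
  E ⇒ keep positive
Point 6:
  Latitude: 23.213′ = 0.386883°; total 42.386883
  S → negative
  Longitude: 17.415′ = 0.290250°; total 54.290250
  W → negative

1. 74.00853, -153.93440
2. -16.60003, 179.26560
3. 56.95650, -0.47417
4. -0.88225, -108.15955
5. -35.85802, 80.81839
6. -42.38688, -54.29025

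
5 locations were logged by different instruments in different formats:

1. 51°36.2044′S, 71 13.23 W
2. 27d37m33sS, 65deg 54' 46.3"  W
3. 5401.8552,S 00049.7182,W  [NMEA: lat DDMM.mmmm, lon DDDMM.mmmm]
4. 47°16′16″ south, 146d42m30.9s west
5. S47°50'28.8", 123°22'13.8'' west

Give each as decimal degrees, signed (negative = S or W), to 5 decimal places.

Point 1:
  Lat: 51 + 36.2044/60 = 51.603407
  S → negative
  Longitude: 71 + 13.23/60 = 71.220500
  hemisphere W, so the sign is −
Point 2:
  Latitude: 27 + 37/60 + 33/3600 = 27.625833
  S ⇒ negate
  λ: 54′ + 46.3″ = 54.77167′; 65 + 54.77167/60 = 65.912861
  W ⇒ negate
Point 3:
  φ: split at 2 digits → 54° and 1.8552′; 54 + 1.8552/60 = 54.030920
  S → negative
  λ: degrees = first 3 digits = 0, minutes = 49.7182; 0 + 49.7182/60 = 0.828637
  hemisphere W, so the sign is −
Point 4:
  φ: 47° + 16/60 + 16/3600 = 47 + 0.266667 + 0.004444 = 47.271111
  S → negative
  Longitude: 146° + 42/60 + 30.9/3600 = 146 + 0.700000 + 0.008583 = 146.708583
  W → negative
Point 5:
  Latitude: 50′ + 28.8″ = 50.48000′; 47 + 50.48000/60 = 47.841333
  hemisphere S, so the sign is −
  Lon: 123 + 22/60 + 13.8/3600 = 123.370500
  hemisphere W, so the sign is −

1. -51.60341, -71.22050
2. -27.62583, -65.91286
3. -54.03092, -0.82864
4. -47.27111, -146.70858
5. -47.84133, -123.37050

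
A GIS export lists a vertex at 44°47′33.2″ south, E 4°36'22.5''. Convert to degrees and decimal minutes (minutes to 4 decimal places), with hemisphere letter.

φ: seconds/60 = 0.55333; minutes = 47 + 0.55333 = 47.553333
Lon: seconds/60 = 0.37500; minutes = 36 + 0.37500 = 36.375000

44° 47.5533′ S, 4° 36.3750′ E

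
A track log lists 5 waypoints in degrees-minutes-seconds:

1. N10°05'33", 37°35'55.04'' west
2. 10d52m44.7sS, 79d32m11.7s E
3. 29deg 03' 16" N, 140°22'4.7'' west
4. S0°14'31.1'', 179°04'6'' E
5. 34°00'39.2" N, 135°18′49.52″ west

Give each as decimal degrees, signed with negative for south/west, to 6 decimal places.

Point 1:
  φ: 5′ + 33″ = 5.55000′; 10 + 5.55000/60 = 10.0925000
  N → positive
  λ: 35′ + 55.04″ = 35.91733′; 37 + 35.91733/60 = 37.5986222
  hemisphere W, so the sign is −
Point 2:
  φ: 10 + 52/60 + 44.7/3600 = 10.8790833
  hemisphere S, so the sign is −
  Longitude: 32′ + 11.7″ = 32.19500′; 79 + 32.19500/60 = 79.5365833
  E → positive
Point 3:
  Lat: 29 + 3/60 + 16/3600 = 29.0544444
  N → positive
  λ: 140° + 22/60 + 4.7/3600 = 140 + 0.366667 + 0.001306 = 140.3679722
  hemisphere W, so the sign is −
Point 4:
  φ: 14′ + 31.1″ = 14.51833′; 0 + 14.51833/60 = 0.2419722
  S ⇒ negate
  Lon: 179° + 4/60 + 6/3600 = 179 + 0.066667 + 0.001667 = 179.0683333
  E ⇒ keep positive
Point 5:
  Lat: 34 + 0/60 + 39.2/3600 = 34.0108889
  N → positive
  λ: 135 + 18/60 + 49.52/3600 = 135.3137556
  W → negative

1. 10.092500, -37.598622
2. -10.879083, 79.536583
3. 29.054444, -140.367972
4. -0.241972, 179.068333
5. 34.010889, -135.313756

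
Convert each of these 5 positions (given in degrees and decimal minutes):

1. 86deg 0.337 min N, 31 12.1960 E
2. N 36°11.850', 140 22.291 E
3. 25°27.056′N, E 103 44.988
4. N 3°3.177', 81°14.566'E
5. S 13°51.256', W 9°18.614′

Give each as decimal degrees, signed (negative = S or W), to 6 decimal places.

Point 1:
  Lat: 86 + 0.337/60 = 86.0056167
  N ⇒ keep positive
  Lon: 31 + 12.196/60 = 31.2032667
  E ⇒ keep positive
Point 2:
  φ: 36 + 11.85/60 = 36.1975000
  N → positive
  Longitude: 140 + 22.291/60 = 140.3715167
  E ⇒ keep positive
Point 3:
  φ: 27.056′ = 0.450933°; total 25.4509333
  N ⇒ keep positive
  Lon: 103 + 44.988/60 = 103.7498000
  E ⇒ keep positive
Point 4:
  φ: 3 + 3.177/60 = 3.0529500
  N ⇒ keep positive
  Longitude: 81 + 14.566/60 = 81.2427667
  E → positive
Point 5:
  Latitude: 13 + 51.256/60 = 13.8542667
  S → negative
  λ: 9 + 18.614/60 = 9.3102333
  W → negative

1. 86.005617, 31.203267
2. 36.197500, 140.371517
3. 25.450933, 103.749800
4. 3.052950, 81.242767
5. -13.854267, -9.310233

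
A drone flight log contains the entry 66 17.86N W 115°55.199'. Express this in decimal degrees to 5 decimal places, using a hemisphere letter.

Latitude: 66 + 17.86/60 = 66.297667
λ: 55.199′ = 0.919983°; total 115.919983

66.29767° N, 115.91998° W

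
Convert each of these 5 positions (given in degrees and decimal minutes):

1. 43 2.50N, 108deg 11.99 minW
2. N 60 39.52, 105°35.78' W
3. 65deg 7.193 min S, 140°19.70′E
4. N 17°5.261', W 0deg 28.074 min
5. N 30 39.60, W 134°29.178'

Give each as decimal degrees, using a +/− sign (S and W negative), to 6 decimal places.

1. 43.041667, -108.199833
2. 60.658667, -105.596333
3. -65.119883, 140.328333
4. 17.087683, -0.467900
5. 30.660000, -134.486300

Point 1:
  Latitude: 43 + 2.5/60 = 43.0416667
  N → positive
  Lon: 11.99′ = 0.199833°; total 108.1998333
  W → negative
Point 2:
  φ: 39.52′ = 0.658667°; total 60.6586667
  N → positive
  Longitude: 35.78′ = 0.596333°; total 105.5963333
  W ⇒ negate
Point 3:
  φ: 65 + 7.193/60 = 65.1198833
  hemisphere S, so the sign is −
  Lon: 19.7′ = 0.328333°; total 140.3283333
  E ⇒ keep positive
Point 4:
  Latitude: 5.261′ = 0.087683°; total 17.0876833
  N ⇒ keep positive
  λ: 28.074′ = 0.467900°; total 0.4679000
  W ⇒ negate
Point 5:
  Lat: 39.6′ = 0.660000°; total 30.6600000
  N ⇒ keep positive
  λ: 134 + 29.178/60 = 134.4863000
  hemisphere W, so the sign is −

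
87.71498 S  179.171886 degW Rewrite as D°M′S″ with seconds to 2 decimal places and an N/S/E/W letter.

Lat: whole degrees 87; 42.89880′ → 42′ and 53.9280″
Longitude: whole degrees 179; 10.31316′ → 10′ and 18.7896″

87°42′53.93″ S, 179°10′18.79″ W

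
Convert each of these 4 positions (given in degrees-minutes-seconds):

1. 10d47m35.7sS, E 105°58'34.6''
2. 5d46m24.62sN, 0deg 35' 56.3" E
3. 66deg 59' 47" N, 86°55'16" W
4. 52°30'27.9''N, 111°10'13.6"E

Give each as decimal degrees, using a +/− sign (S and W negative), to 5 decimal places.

1. -10.79325, 105.97628
2. 5.77351, 0.59897
3. 66.99639, -86.92111
4. 52.50775, 111.17044

Point 1:
  Lat: 10 + 47/60 + 35.7/3600 = 10.793250
  S → negative
  Lon: 105° + 58/60 + 34.6/3600 = 105 + 0.966667 + 0.009611 = 105.976278
  E → positive
Point 2:
  Latitude: 5° + 46/60 + 24.62/3600 = 5 + 0.766667 + 0.006839 = 5.773506
  N ⇒ keep positive
  Lon: 0 + 35/60 + 56.3/3600 = 0.598972
  E → positive
Point 3:
  Lat: 59′ + 47″ = 59.78333′; 66 + 59.78333/60 = 66.996389
  N ⇒ keep positive
  Longitude: 55′ + 16″ = 55.26667′; 86 + 55.26667/60 = 86.921111
  hemisphere W, so the sign is −
Point 4:
  Lat: 30′ + 27.9″ = 30.46500′; 52 + 30.46500/60 = 52.507750
  N → positive
  Longitude: 10′ + 13.6″ = 10.22667′; 111 + 10.22667/60 = 111.170444
  E ⇒ keep positive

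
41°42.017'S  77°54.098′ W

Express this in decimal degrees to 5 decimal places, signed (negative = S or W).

Lat: 41 + 42.017/60 = 41.700283
S → negative
Longitude: 54.098′ = 0.901633°; total 77.901633
W → negative

-41.70028, -77.90163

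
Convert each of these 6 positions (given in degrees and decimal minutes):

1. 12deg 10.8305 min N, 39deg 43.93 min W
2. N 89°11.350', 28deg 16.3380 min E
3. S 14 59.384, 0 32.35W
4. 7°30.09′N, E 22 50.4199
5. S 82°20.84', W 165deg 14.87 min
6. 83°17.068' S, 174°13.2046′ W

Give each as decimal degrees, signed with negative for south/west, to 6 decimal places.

Point 1:
  φ: 12 + 10.8305/60 = 12.1805083
  N → positive
  Longitude: 39 + 43.93/60 = 39.7321667
  hemisphere W, so the sign is −
Point 2:
  Lat: 11.35′ = 0.189167°; total 89.1891667
  N → positive
  λ: 28 + 16.338/60 = 28.2723000
  E ⇒ keep positive
Point 3:
  Latitude: 59.384′ = 0.989733°; total 14.9897333
  hemisphere S, so the sign is −
  Longitude: 0 + 32.35/60 = 0.5391667
  W ⇒ negate
Point 4:
  Lat: 7 + 30.09/60 = 7.5015000
  N ⇒ keep positive
  Longitude: 50.4199′ = 0.840332°; total 22.8403317
  E → positive
Point 5:
  φ: 82 + 20.84/60 = 82.3473333
  S → negative
  Lon: 14.87′ = 0.247833°; total 165.2478333
  W → negative
Point 6:
  Lat: 83 + 17.068/60 = 83.2844667
  hemisphere S, so the sign is −
  λ: 13.2046′ = 0.220077°; total 174.2200767
  W ⇒ negate

1. 12.180508, -39.732167
2. 89.189167, 28.272300
3. -14.989733, -0.539167
4. 7.501500, 22.840332
5. -82.347333, -165.247833
6. -83.284467, -174.220077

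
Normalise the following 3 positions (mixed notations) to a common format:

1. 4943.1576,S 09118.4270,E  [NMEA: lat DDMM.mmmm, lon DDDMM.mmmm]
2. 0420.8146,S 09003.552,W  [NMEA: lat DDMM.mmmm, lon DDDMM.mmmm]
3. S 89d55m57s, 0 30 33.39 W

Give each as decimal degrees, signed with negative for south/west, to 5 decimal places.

Point 1:
  φ: split at 2 digits → 49° and 43.1576′; 49 + 43.1576/60 = 49.719293
  hemisphere S, so the sign is −
  Longitude: split at 3 digits → 091° and 18.427′; 91 + 18.427/60 = 91.307117
  E → positive
Point 2:
  Lat: split at 2 digits → 04° and 20.8146′; 4 + 20.8146/60 = 4.346910
  S ⇒ negate
  Lon: split at 3 digits → 090° and 3.552′; 90 + 3.552/60 = 90.059200
  hemisphere W, so the sign is −
Point 3:
  Latitude: 55′ + 57″ = 55.95000′; 89 + 55.95000/60 = 89.932500
  hemisphere S, so the sign is −
  Longitude: 0 + 30/60 + 33.39/3600 = 0.509275
  W → negative

1. -49.71929, 91.30712
2. -4.34691, -90.05920
3. -89.93250, -0.50928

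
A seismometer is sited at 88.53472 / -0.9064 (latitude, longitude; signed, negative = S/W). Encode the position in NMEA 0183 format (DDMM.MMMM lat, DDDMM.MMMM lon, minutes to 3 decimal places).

Lat: minutes = (88.534720 − 88) × 60 = 32.08320
Longitude is negative → W; |value| = 0.906400
λ: minutes = (0.906400 − 0) × 60 = 54.38400

8832.083,N / 00054.384,W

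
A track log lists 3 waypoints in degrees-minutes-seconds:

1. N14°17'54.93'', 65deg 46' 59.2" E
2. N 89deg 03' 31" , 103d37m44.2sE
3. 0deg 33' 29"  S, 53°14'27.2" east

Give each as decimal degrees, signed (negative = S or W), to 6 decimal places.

Point 1:
  Latitude: 14 + 17/60 + 54.93/3600 = 14.2985917
  N → positive
  Longitude: 46′ + 59.2″ = 46.98667′; 65 + 46.98667/60 = 65.7831111
  E ⇒ keep positive
Point 2:
  Lat: 3′ + 31″ = 3.51667′; 89 + 3.51667/60 = 89.0586111
  N ⇒ keep positive
  Lon: 103 + 37/60 + 44.2/3600 = 103.6289444
  E → positive
Point 3:
  φ: 0° + 33/60 + 29/3600 = 0 + 0.550000 + 0.008056 = 0.5580556
  S → negative
  Lon: 14′ + 27.2″ = 14.45333′; 53 + 14.45333/60 = 53.2408889
  E ⇒ keep positive

1. 14.298592, 65.783111
2. 89.058611, 103.628944
3. -0.558056, 53.240889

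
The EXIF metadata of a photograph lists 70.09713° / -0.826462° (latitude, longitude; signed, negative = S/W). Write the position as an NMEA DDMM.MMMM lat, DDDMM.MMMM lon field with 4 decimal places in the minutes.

7005.8278,N / 00049.5877,W

Latitude: minutes = (70.097130 − 70) × 60 = 5.827800
Longitude is negative → W; |value| = 0.826462
Lon: 0° + 0.826462 × 60 = 0° 49.587720′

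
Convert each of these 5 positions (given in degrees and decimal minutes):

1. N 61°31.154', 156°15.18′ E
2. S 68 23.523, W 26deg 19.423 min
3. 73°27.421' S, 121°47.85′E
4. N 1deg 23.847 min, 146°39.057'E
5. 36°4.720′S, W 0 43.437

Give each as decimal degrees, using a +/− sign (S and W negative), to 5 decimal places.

1. 61.51923, 156.25300
2. -68.39205, -26.32372
3. -73.45702, 121.79750
4. 1.39745, 146.65095
5. -36.07867, -0.72395

Point 1:
  φ: 31.154′ = 0.519233°; total 61.519233
  N → positive
  Lon: 156 + 15.18/60 = 156.253000
  E ⇒ keep positive
Point 2:
  φ: 68 + 23.523/60 = 68.392050
  hemisphere S, so the sign is −
  λ: 26 + 19.423/60 = 26.323717
  W ⇒ negate
Point 3:
  φ: 73 + 27.421/60 = 73.457017
  hemisphere S, so the sign is −
  Lon: 121 + 47.85/60 = 121.797500
  E → positive
Point 4:
  Lat: 23.847′ = 0.397450°; total 1.397450
  N → positive
  Longitude: 146 + 39.057/60 = 146.650950
  E → positive
Point 5:
  φ: 36 + 4.72/60 = 36.078667
  hemisphere S, so the sign is −
  λ: 0 + 43.437/60 = 0.723950
  hemisphere W, so the sign is −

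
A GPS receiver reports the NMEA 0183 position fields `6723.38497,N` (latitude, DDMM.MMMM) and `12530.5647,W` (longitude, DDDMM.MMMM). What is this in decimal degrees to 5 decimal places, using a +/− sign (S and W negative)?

67.38975, -125.50941

φ: degrees = first 2 digits = 67, minutes = 23.38497; 67 + 23.38497/60 = 67.389750
N → positive
λ: degrees = first 3 digits = 125, minutes = 30.5647; 125 + 30.5647/60 = 125.509412
W ⇒ negate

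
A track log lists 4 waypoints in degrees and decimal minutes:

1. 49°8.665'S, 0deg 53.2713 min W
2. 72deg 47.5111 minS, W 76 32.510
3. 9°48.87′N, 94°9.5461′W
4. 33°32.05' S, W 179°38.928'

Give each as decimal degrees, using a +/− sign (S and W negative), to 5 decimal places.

Point 1:
  Lat: 8.665′ = 0.144417°; total 49.144417
  S ⇒ negate
  Longitude: 53.2713′ = 0.887855°; total 0.887855
  W ⇒ negate
Point 2:
  φ: 72 + 47.5111/60 = 72.791852
  hemisphere S, so the sign is −
  Lon: 32.51′ = 0.541833°; total 76.541833
  W ⇒ negate
Point 3:
  Lat: 9 + 48.87/60 = 9.814500
  N → positive
  Lon: 9.5461′ = 0.159102°; total 94.159102
  hemisphere W, so the sign is −
Point 4:
  Latitude: 33 + 32.05/60 = 33.534167
  S ⇒ negate
  Longitude: 179 + 38.928/60 = 179.648800
  W → negative

1. -49.14442, -0.88786
2. -72.79185, -76.54183
3. 9.81450, -94.15910
4. -33.53417, -179.64880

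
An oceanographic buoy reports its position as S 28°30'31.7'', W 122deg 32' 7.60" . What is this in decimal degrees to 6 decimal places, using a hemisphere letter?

28.508806° S, 122.535444° W

φ: 30′ + 31.7″ = 30.52833′; 28 + 30.52833/60 = 28.5088056
Lon: 32′ + 7.6″ = 32.12667′; 122 + 32.12667/60 = 122.5354444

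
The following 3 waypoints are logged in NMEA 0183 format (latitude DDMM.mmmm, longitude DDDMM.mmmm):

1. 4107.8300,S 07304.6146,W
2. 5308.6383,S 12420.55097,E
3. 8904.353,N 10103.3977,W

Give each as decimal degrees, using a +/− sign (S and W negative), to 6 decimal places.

1. -41.130500, -73.076910
2. -53.143972, 124.342516
3. 89.072550, -101.056628

Point 1:
  φ: split at 2 digits → 41° and 7.83′; 41 + 7.83/60 = 41.1305000
  S → negative
  λ: degrees = first 3 digits = 73, minutes = 4.6146; 73 + 4.6146/60 = 73.0769100
  hemisphere W, so the sign is −
Point 2:
  Latitude: degrees = first 2 digits = 53, minutes = 8.6383; 53 + 8.6383/60 = 53.1439717
  hemisphere S, so the sign is −
  Lon: split at 3 digits → 124° and 20.55097′; 124 + 20.55097/60 = 124.3425162
  E ⇒ keep positive
Point 3:
  Latitude: degrees = first 2 digits = 89, minutes = 4.353; 89 + 4.353/60 = 89.0725500
  N → positive
  λ: degrees = first 3 digits = 101, minutes = 3.3977; 101 + 3.3977/60 = 101.0566283
  W ⇒ negate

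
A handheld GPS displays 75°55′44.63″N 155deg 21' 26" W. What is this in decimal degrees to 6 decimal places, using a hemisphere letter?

75.929064° N, 155.357222° W

Lat: 55′ + 44.63″ = 55.74383′; 75 + 55.74383/60 = 75.9290639
λ: 155° + 21/60 + 26/3600 = 155 + 0.350000 + 0.007222 = 155.3572222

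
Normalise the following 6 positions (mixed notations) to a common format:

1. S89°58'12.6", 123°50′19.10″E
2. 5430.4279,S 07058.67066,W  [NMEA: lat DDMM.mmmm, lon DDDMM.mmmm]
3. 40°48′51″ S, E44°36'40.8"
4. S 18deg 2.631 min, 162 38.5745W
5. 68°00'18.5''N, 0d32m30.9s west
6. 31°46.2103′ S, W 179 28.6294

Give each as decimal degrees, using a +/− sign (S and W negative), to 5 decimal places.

Point 1:
  Latitude: 89° + 58/60 + 12.6/3600 = 89 + 0.966667 + 0.003500 = 89.970167
  hemisphere S, so the sign is −
  Longitude: 50′ + 19.1″ = 50.31833′; 123 + 50.31833/60 = 123.838639
  E → positive
Point 2:
  Latitude: degrees = first 2 digits = 54, minutes = 30.4279; 54 + 30.4279/60 = 54.507132
  hemisphere S, so the sign is −
  Longitude: degrees = first 3 digits = 70, minutes = 58.67066; 70 + 58.67066/60 = 70.977844
  W ⇒ negate
Point 3:
  Latitude: 48′ + 51″ = 48.85000′; 40 + 48.85000/60 = 40.814167
  hemisphere S, so the sign is −
  Longitude: 44° + 36/60 + 40.8/3600 = 44 + 0.600000 + 0.011333 = 44.611333
  E ⇒ keep positive
Point 4:
  Latitude: 18 + 2.631/60 = 18.043850
  S → negative
  Longitude: 38.5745′ = 0.642908°; total 162.642908
  W ⇒ negate
Point 5:
  φ: 68 + 0/60 + 18.5/3600 = 68.005139
  N ⇒ keep positive
  Lon: 0° + 32/60 + 30.9/3600 = 0 + 0.533333 + 0.008583 = 0.541917
  W → negative
Point 6:
  Lat: 31 + 46.2103/60 = 31.770172
  S ⇒ negate
  λ: 28.6294′ = 0.477157°; total 179.477157
  hemisphere W, so the sign is −

1. -89.97017, 123.83864
2. -54.50713, -70.97784
3. -40.81417, 44.61133
4. -18.04385, -162.64291
5. 68.00514, -0.54192
6. -31.77017, -179.47716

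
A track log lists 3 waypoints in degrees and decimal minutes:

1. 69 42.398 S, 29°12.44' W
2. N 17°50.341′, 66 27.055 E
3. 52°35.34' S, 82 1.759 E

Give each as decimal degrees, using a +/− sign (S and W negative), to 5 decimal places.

Point 1:
  Lat: 69 + 42.398/60 = 69.706633
  S → negative
  λ: 29 + 12.44/60 = 29.207333
  hemisphere W, so the sign is −
Point 2:
  Latitude: 50.341′ = 0.839017°; total 17.839017
  N ⇒ keep positive
  λ: 66 + 27.055/60 = 66.450917
  E → positive
Point 3:
  Latitude: 52 + 35.34/60 = 52.589000
  S → negative
  Lon: 82 + 1.759/60 = 82.029317
  E → positive

1. -69.70663, -29.20733
2. 17.83902, 66.45092
3. -52.58900, 82.02932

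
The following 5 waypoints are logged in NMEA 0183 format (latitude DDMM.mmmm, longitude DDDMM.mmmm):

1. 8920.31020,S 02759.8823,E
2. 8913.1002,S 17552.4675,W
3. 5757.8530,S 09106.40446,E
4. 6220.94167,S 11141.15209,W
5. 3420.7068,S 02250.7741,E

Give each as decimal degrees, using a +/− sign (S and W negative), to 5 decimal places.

Point 1:
  Lat: degrees = first 2 digits = 89, minutes = 20.3102; 89 + 20.3102/60 = 89.338503
  S ⇒ negate
  Longitude: split at 3 digits → 027° and 59.8823′; 27 + 59.8823/60 = 27.998038
  E ⇒ keep positive
Point 2:
  φ: split at 2 digits → 89° and 13.1002′; 89 + 13.1002/60 = 89.218337
  hemisphere S, so the sign is −
  λ: split at 3 digits → 175° and 52.4675′; 175 + 52.4675/60 = 175.874458
  hemisphere W, so the sign is −
Point 3:
  Latitude: split at 2 digits → 57° and 57.853′; 57 + 57.853/60 = 57.964217
  S → negative
  λ: degrees = first 3 digits = 91, minutes = 6.40446; 91 + 6.40446/60 = 91.106741
  E ⇒ keep positive
Point 4:
  φ: split at 2 digits → 62° and 20.94167′; 62 + 20.94167/60 = 62.349028
  S ⇒ negate
  λ: degrees = first 3 digits = 111, minutes = 41.15209; 111 + 41.15209/60 = 111.685868
  W ⇒ negate
Point 5:
  Lat: split at 2 digits → 34° and 20.7068′; 34 + 20.7068/60 = 34.345113
  hemisphere S, so the sign is −
  Lon: split at 3 digits → 022° and 50.7741′; 22 + 50.7741/60 = 22.846235
  E → positive

1. -89.33850, 27.99804
2. -89.21834, -175.87446
3. -57.96422, 91.10674
4. -62.34903, -111.68587
5. -34.34511, 22.84624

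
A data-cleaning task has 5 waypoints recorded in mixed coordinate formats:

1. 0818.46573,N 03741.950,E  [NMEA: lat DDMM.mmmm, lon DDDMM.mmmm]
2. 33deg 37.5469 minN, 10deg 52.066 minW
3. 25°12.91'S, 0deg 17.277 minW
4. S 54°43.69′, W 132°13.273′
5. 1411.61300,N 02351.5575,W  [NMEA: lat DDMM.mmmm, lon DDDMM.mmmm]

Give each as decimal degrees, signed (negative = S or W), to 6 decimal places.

Point 1:
  φ: degrees = first 2 digits = 8, minutes = 18.46573; 8 + 18.46573/60 = 8.3077622
  N → positive
  Longitude: degrees = first 3 digits = 37, minutes = 41.95; 37 + 41.95/60 = 37.6991667
  E → positive
Point 2:
  Latitude: 33 + 37.5469/60 = 33.6257817
  N ⇒ keep positive
  Longitude: 52.066′ = 0.867767°; total 10.8677667
  hemisphere W, so the sign is −
Point 3:
  φ: 12.91′ = 0.215167°; total 25.2151667
  S → negative
  Longitude: 0 + 17.277/60 = 0.2879500
  W → negative
Point 4:
  Lat: 43.69′ = 0.728167°; total 54.7281667
  hemisphere S, so the sign is −
  Lon: 132 + 13.273/60 = 132.2212167
  W → negative
Point 5:
  Latitude: degrees = first 2 digits = 14, minutes = 11.613; 14 + 11.613/60 = 14.1935500
  N ⇒ keep positive
  λ: degrees = first 3 digits = 23, minutes = 51.5575; 23 + 51.5575/60 = 23.8592917
  hemisphere W, so the sign is −

1. 8.307762, 37.699167
2. 33.625782, -10.867767
3. -25.215167, -0.287950
4. -54.728167, -132.221217
5. 14.193550, -23.859292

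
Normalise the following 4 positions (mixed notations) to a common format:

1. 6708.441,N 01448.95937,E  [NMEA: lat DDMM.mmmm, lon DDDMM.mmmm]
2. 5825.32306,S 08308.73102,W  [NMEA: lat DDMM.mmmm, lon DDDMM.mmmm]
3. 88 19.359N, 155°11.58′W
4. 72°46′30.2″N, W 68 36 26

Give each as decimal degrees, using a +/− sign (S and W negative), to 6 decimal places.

1. 67.140683, 14.815990
2. -58.422051, -83.145517
3. 88.322650, -155.193000
4. 72.775056, -68.607222

Point 1:
  φ: degrees = first 2 digits = 67, minutes = 8.441; 67 + 8.441/60 = 67.1406833
  N → positive
  Longitude: split at 3 digits → 014° and 48.95937′; 14 + 48.95937/60 = 14.8159895
  E ⇒ keep positive
Point 2:
  Lat: split at 2 digits → 58° and 25.32306′; 58 + 25.32306/60 = 58.4220510
  hemisphere S, so the sign is −
  λ: degrees = first 3 digits = 83, minutes = 8.73102; 83 + 8.73102/60 = 83.1455170
  hemisphere W, so the sign is −
Point 3:
  φ: 19.359′ = 0.322650°; total 88.3226500
  N ⇒ keep positive
  Lon: 155 + 11.58/60 = 155.1930000
  hemisphere W, so the sign is −
Point 4:
  Lat: 72° + 46/60 + 30.2/3600 = 72 + 0.766667 + 0.008389 = 72.7750556
  N ⇒ keep positive
  λ: 68 + 36/60 + 26/3600 = 68.6072222
  W → negative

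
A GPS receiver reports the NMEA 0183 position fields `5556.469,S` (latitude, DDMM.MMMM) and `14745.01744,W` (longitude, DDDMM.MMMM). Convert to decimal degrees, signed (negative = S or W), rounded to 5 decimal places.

-55.94115, -147.75029

Lat: degrees = first 2 digits = 55, minutes = 56.469; 55 + 56.469/60 = 55.941150
S → negative
Lon: split at 3 digits → 147° and 45.01744′; 147 + 45.01744/60 = 147.750291
W ⇒ negate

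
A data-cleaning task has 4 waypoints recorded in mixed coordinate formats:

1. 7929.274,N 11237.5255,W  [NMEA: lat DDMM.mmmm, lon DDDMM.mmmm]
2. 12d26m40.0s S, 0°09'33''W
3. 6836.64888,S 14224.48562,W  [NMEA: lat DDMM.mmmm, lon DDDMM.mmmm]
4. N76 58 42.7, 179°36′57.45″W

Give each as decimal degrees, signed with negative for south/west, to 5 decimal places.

1. 79.48790, -112.62543
2. -12.44444, -0.15917
3. -68.61081, -142.40809
4. 76.97853, -179.61596

Point 1:
  φ: degrees = first 2 digits = 79, minutes = 29.274; 79 + 29.274/60 = 79.487900
  N ⇒ keep positive
  λ: split at 3 digits → 112° and 37.5255′; 112 + 37.5255/60 = 112.625425
  W ⇒ negate
Point 2:
  Latitude: 12 + 26/60 + 40/3600 = 12.444444
  S ⇒ negate
  Lon: 9′ + 33″ = 9.55000′; 0 + 9.55000/60 = 0.159167
  W → negative
Point 3:
  Latitude: split at 2 digits → 68° and 36.64888′; 68 + 36.64888/60 = 68.610815
  S → negative
  Longitude: degrees = first 3 digits = 142, minutes = 24.48562; 142 + 24.48562/60 = 142.408094
  W ⇒ negate
Point 4:
  Latitude: 58′ + 42.7″ = 58.71167′; 76 + 58.71167/60 = 76.978528
  N ⇒ keep positive
  λ: 179 + 36/60 + 57.45/3600 = 179.615958
  W ⇒ negate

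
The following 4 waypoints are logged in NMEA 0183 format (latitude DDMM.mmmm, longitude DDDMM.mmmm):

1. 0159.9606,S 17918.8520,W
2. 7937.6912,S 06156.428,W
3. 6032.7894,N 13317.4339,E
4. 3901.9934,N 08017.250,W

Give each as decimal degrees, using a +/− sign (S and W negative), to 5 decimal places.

Point 1:
  Lat: split at 2 digits → 01° and 59.9606′; 1 + 59.9606/60 = 1.999343
  S ⇒ negate
  Longitude: split at 3 digits → 179° and 18.852′; 179 + 18.852/60 = 179.314200
  W ⇒ negate
Point 2:
  Lat: split at 2 digits → 79° and 37.6912′; 79 + 37.6912/60 = 79.628187
  S ⇒ negate
  Lon: degrees = first 3 digits = 61, minutes = 56.428; 61 + 56.428/60 = 61.940467
  W ⇒ negate
Point 3:
  φ: split at 2 digits → 60° and 32.7894′; 60 + 32.7894/60 = 60.546490
  N → positive
  Lon: split at 3 digits → 133° and 17.4339′; 133 + 17.4339/60 = 133.290565
  E ⇒ keep positive
Point 4:
  Latitude: degrees = first 2 digits = 39, minutes = 1.9934; 39 + 1.9934/60 = 39.033223
  N ⇒ keep positive
  Lon: degrees = first 3 digits = 80, minutes = 17.25; 80 + 17.25/60 = 80.287500
  W → negative

1. -1.99934, -179.31420
2. -79.62819, -61.94047
3. 60.54649, 133.29057
4. 39.03322, -80.28750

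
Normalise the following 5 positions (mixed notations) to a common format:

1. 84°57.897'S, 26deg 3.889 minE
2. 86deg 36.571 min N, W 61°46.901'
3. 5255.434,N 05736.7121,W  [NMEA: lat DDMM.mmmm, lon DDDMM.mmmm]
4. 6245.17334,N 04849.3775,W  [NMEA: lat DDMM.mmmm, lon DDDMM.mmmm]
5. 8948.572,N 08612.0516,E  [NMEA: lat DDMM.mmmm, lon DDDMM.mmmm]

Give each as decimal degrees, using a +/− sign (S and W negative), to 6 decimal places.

1. -84.964950, 26.064817
2. 86.609517, -61.781683
3. 52.923900, -57.611868
4. 62.752889, -48.822958
5. 89.809533, 86.200860

Point 1:
  Latitude: 84 + 57.897/60 = 84.9649500
  S → negative
  Longitude: 26 + 3.889/60 = 26.0648167
  E → positive
Point 2:
  Latitude: 86 + 36.571/60 = 86.6095167
  N ⇒ keep positive
  Lon: 46.901′ = 0.781683°; total 61.7816833
  hemisphere W, so the sign is −
Point 3:
  φ: degrees = first 2 digits = 52, minutes = 55.434; 52 + 55.434/60 = 52.9239000
  N → positive
  Lon: split at 3 digits → 057° and 36.7121′; 57 + 36.7121/60 = 57.6118683
  W → negative
Point 4:
  Latitude: degrees = first 2 digits = 62, minutes = 45.17334; 62 + 45.17334/60 = 62.7528890
  N ⇒ keep positive
  Longitude: degrees = first 3 digits = 48, minutes = 49.3775; 48 + 49.3775/60 = 48.8229583
  W ⇒ negate
Point 5:
  Latitude: degrees = first 2 digits = 89, minutes = 48.572; 89 + 48.572/60 = 89.8095333
  N ⇒ keep positive
  Lon: split at 3 digits → 086° and 12.0516′; 86 + 12.0516/60 = 86.2008600
  E ⇒ keep positive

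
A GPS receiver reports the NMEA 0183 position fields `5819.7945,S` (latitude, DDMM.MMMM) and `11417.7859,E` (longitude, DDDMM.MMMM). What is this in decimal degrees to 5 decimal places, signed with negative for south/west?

φ: degrees = first 2 digits = 58, minutes = 19.7945; 58 + 19.7945/60 = 58.329908
S → negative
Longitude: split at 3 digits → 114° and 17.7859′; 114 + 17.7859/60 = 114.296432
E → positive

-58.32991, 114.29643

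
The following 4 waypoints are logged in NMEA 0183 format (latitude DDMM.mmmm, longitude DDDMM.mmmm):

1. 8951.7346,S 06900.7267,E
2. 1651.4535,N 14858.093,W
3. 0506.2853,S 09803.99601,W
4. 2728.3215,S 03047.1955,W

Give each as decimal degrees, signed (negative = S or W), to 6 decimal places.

1. -89.862243, 69.012112
2. 16.857558, -148.968217
3. -5.104755, -98.066600
4. -27.472025, -30.786592

Point 1:
  Latitude: degrees = first 2 digits = 89, minutes = 51.7346; 89 + 51.7346/60 = 89.8622433
  S ⇒ negate
  Lon: split at 3 digits → 069° and 0.7267′; 69 + 0.7267/60 = 69.0121117
  E → positive
Point 2:
  Latitude: degrees = first 2 digits = 16, minutes = 51.4535; 16 + 51.4535/60 = 16.8575583
  N ⇒ keep positive
  Longitude: degrees = first 3 digits = 148, minutes = 58.093; 148 + 58.093/60 = 148.9682167
  W → negative
Point 3:
  Lat: degrees = first 2 digits = 5, minutes = 6.2853; 5 + 6.2853/60 = 5.1047550
  hemisphere S, so the sign is −
  λ: degrees = first 3 digits = 98, minutes = 3.99601; 98 + 3.99601/60 = 98.0666002
  hemisphere W, so the sign is −
Point 4:
  Lat: degrees = first 2 digits = 27, minutes = 28.3215; 27 + 28.3215/60 = 27.4720250
  hemisphere S, so the sign is −
  Lon: degrees = first 3 digits = 30, minutes = 47.1955; 30 + 47.1955/60 = 30.7865917
  hemisphere W, so the sign is −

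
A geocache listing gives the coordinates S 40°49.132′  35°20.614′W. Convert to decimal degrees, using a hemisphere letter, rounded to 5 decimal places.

Lat: 40 + 49.132/60 = 40.818867
Longitude: 35 + 20.614/60 = 35.343567

40.81887° S, 35.34357° W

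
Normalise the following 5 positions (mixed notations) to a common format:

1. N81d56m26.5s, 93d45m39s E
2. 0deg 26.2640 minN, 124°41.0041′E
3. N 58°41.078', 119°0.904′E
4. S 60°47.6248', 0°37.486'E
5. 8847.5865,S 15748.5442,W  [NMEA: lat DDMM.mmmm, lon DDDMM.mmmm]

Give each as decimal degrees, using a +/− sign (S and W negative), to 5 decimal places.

1. 81.94069, 93.76083
2. 0.43773, 124.68340
3. 58.68463, 119.01507
4. -60.79375, 0.62477
5. -88.79311, -157.80907

Point 1:
  Lat: 81° + 56/60 + 26.5/3600 = 81 + 0.933333 + 0.007361 = 81.940694
  N → positive
  λ: 45′ + 39″ = 45.65000′; 93 + 45.65000/60 = 93.760833
  E → positive
Point 2:
  Latitude: 26.264′ = 0.437733°; total 0.437733
  N → positive
  λ: 124 + 41.0041/60 = 124.683402
  E ⇒ keep positive
Point 3:
  Latitude: 58 + 41.078/60 = 58.684633
  N ⇒ keep positive
  Lon: 119 + 0.904/60 = 119.015067
  E ⇒ keep positive
Point 4:
  Lat: 47.6248′ = 0.793747°; total 60.793747
  S ⇒ negate
  λ: 0 + 37.486/60 = 0.624767
  E ⇒ keep positive
Point 5:
  Latitude: degrees = first 2 digits = 88, minutes = 47.5865; 88 + 47.5865/60 = 88.793108
  S → negative
  Lon: split at 3 digits → 157° and 48.5442′; 157 + 48.5442/60 = 157.809070
  W ⇒ negate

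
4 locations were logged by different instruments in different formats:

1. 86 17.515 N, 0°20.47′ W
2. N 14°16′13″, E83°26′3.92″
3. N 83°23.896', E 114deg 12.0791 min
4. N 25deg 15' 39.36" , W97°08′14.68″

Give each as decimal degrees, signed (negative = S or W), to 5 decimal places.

1. 86.29192, -0.34117
2. 14.27028, 83.43442
3. 83.39827, 114.20132
4. 25.26093, -97.13741

Point 1:
  Latitude: 17.515′ = 0.291917°; total 86.291917
  N ⇒ keep positive
  Longitude: 20.47′ = 0.341167°; total 0.341167
  W ⇒ negate
Point 2:
  φ: 16′ + 13″ = 16.21667′; 14 + 16.21667/60 = 14.270278
  N → positive
  Longitude: 83° + 26/60 + 3.92/3600 = 83 + 0.433333 + 0.001089 = 83.434422
  E ⇒ keep positive
Point 3:
  Lat: 83 + 23.896/60 = 83.398267
  N ⇒ keep positive
  Lon: 114 + 12.0791/60 = 114.201318
  E ⇒ keep positive
Point 4:
  Lat: 15′ + 39.36″ = 15.65600′; 25 + 15.65600/60 = 25.260933
  N → positive
  Lon: 97° + 8/60 + 14.68/3600 = 97 + 0.133333 + 0.004078 = 97.137411
  W ⇒ negate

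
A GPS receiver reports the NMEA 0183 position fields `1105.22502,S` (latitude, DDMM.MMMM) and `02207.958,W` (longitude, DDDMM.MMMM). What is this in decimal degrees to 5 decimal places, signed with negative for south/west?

Latitude: degrees = first 2 digits = 11, minutes = 5.22502; 11 + 5.22502/60 = 11.087084
hemisphere S, so the sign is −
Lon: split at 3 digits → 022° and 7.958′; 22 + 7.958/60 = 22.132633
W → negative

-11.08708, -22.13263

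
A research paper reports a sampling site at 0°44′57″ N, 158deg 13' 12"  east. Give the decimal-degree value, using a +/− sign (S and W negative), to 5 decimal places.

Latitude: 0 + 44/60 + 57/3600 = 0.749167
N ⇒ keep positive
λ: 158 + 13/60 + 12/3600 = 158.220000
E → positive

0.74917, 158.22000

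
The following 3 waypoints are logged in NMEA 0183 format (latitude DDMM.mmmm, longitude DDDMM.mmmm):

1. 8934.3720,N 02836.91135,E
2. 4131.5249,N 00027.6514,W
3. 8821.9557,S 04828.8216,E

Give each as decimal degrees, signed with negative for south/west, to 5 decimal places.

1. 89.57287, 28.61519
2. 41.52542, -0.46086
3. -88.36593, 48.48036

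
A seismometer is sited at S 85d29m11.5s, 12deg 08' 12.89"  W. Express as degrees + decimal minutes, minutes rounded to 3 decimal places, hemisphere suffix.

φ: 29 + 11.5/60 = 29.19167′
λ: 8 + 12.89/60 = 8.21483′

85° 29.192′ S, 12° 8.215′ W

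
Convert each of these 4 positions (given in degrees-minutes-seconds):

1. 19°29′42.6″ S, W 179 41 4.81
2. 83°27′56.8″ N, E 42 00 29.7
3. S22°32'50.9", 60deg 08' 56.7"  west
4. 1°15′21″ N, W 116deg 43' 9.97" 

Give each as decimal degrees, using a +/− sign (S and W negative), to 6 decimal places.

1. -19.495167, -179.684669
2. 83.465778, 42.008250
3. -22.547472, -60.149083
4. 1.255833, -116.719436

Point 1:
  Lat: 19 + 29/60 + 42.6/3600 = 19.4951667
  hemisphere S, so the sign is −
  Longitude: 179 + 41/60 + 4.81/3600 = 179.6846694
  W ⇒ negate
Point 2:
  Latitude: 83° + 27/60 + 56.8/3600 = 83 + 0.450000 + 0.015778 = 83.4657778
  N ⇒ keep positive
  Longitude: 42° + 0/60 + 29.7/3600 = 42 + 0.000000 + 0.008250 = 42.0082500
  E → positive
Point 3:
  Latitude: 22 + 32/60 + 50.9/3600 = 22.5474722
  S → negative
  λ: 60° + 8/60 + 56.7/3600 = 60 + 0.133333 + 0.015750 = 60.1490833
  W → negative
Point 4:
  φ: 1° + 15/60 + 21/3600 = 1 + 0.250000 + 0.005833 = 1.2558333
  N → positive
  Lon: 116 + 43/60 + 9.97/3600 = 116.7194361
  W → negative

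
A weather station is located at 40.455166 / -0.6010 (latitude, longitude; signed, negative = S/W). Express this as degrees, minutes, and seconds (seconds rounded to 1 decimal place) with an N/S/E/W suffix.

Lat: 0.455166 × 60 = 27.30996′ → 27′, remainder × 60 = 18.598″
Longitude is negative → W; |value| = 0.601000
Lon: whole degrees 0; 36.06000′ → 36′ and 3.600″

40°27′18.6″ N, 0°36′3.6″ W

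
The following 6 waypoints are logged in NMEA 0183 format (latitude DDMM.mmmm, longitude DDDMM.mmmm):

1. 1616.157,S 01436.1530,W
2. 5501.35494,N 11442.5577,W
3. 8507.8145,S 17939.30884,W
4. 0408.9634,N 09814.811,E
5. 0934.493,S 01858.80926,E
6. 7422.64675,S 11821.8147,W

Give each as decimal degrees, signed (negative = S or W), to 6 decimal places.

1. -16.269283, -14.602550
2. 55.022582, -114.709295
3. -85.130242, -179.655147
4. 4.149390, 98.246850
5. -9.574883, 18.980154
6. -74.377446, -118.363578

Point 1:
  Lat: split at 2 digits → 16° and 16.157′; 16 + 16.157/60 = 16.2692833
  S → negative
  Lon: split at 3 digits → 014° and 36.153′; 14 + 36.153/60 = 14.6025500
  W ⇒ negate
Point 2:
  φ: degrees = first 2 digits = 55, minutes = 1.35494; 55 + 1.35494/60 = 55.0225823
  N → positive
  Longitude: degrees = first 3 digits = 114, minutes = 42.5577; 114 + 42.5577/60 = 114.7092950
  W → negative
Point 3:
  φ: degrees = first 2 digits = 85, minutes = 7.8145; 85 + 7.8145/60 = 85.1302417
  hemisphere S, so the sign is −
  λ: split at 3 digits → 179° and 39.30884′; 179 + 39.30884/60 = 179.6551473
  W → negative
Point 4:
  Lat: split at 2 digits → 04° and 8.9634′; 4 + 8.9634/60 = 4.1493900
  N → positive
  Lon: split at 3 digits → 098° and 14.811′; 98 + 14.811/60 = 98.2468500
  E → positive
Point 5:
  Lat: degrees = first 2 digits = 9, minutes = 34.493; 9 + 34.493/60 = 9.5748833
  hemisphere S, so the sign is −
  Longitude: degrees = first 3 digits = 18, minutes = 58.80926; 18 + 58.80926/60 = 18.9801543
  E ⇒ keep positive
Point 6:
  Lat: degrees = first 2 digits = 74, minutes = 22.64675; 74 + 22.64675/60 = 74.3774458
  S → negative
  Longitude: split at 3 digits → 118° and 21.8147′; 118 + 21.8147/60 = 118.3635783
  W → negative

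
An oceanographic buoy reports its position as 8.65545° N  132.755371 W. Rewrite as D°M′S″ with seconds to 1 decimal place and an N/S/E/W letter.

8°39′19.6″ N, 132°45′19.3″ W

Lat: 0.655450 × 60 = 39.32700′ → 39′, remainder × 60 = 19.620″
Longitude: 0.755371° → 45.32226′; 0.32226 × 60 = 19.336″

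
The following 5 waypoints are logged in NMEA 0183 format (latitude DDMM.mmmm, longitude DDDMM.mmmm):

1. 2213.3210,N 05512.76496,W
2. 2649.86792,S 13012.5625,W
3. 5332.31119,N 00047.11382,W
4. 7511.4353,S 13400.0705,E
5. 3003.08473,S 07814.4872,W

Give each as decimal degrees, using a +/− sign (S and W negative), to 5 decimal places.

Point 1:
  Latitude: split at 2 digits → 22° and 13.321′; 22 + 13.321/60 = 22.222017
  N ⇒ keep positive
  λ: split at 3 digits → 055° and 12.76496′; 55 + 12.76496/60 = 55.212749
  hemisphere W, so the sign is −
Point 2:
  Latitude: split at 2 digits → 26° and 49.86792′; 26 + 49.86792/60 = 26.831132
  S → negative
  Lon: degrees = first 3 digits = 130, minutes = 12.5625; 130 + 12.5625/60 = 130.209375
  W → negative
Point 3:
  Lat: degrees = first 2 digits = 53, minutes = 32.31119; 53 + 32.31119/60 = 53.538520
  N → positive
  Longitude: split at 3 digits → 000° and 47.11382′; 0 + 47.11382/60 = 0.785230
  W ⇒ negate
Point 4:
  Lat: split at 2 digits → 75° and 11.4353′; 75 + 11.4353/60 = 75.190588
  S ⇒ negate
  λ: degrees = first 3 digits = 134, minutes = 0.0705; 134 + 0.0705/60 = 134.001175
  E → positive
Point 5:
  φ: degrees = first 2 digits = 30, minutes = 3.08473; 30 + 3.08473/60 = 30.051412
  hemisphere S, so the sign is −
  λ: split at 3 digits → 078° and 14.4872′; 78 + 14.4872/60 = 78.241453
  W → negative

1. 22.22202, -55.21275
2. -26.83113, -130.20938
3. 53.53852, -0.78523
4. -75.19059, 134.00118
5. -30.05141, -78.24145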